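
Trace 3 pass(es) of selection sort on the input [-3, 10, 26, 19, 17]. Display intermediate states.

Pass 1: Select minimum -3 at index 0, swap -> [-3, 10, 26, 19, 17]
Pass 2: Select minimum 10 at index 1, swap -> [-3, 10, 26, 19, 17]
Pass 3: Select minimum 17 at index 4, swap -> [-3, 10, 17, 19, 26]


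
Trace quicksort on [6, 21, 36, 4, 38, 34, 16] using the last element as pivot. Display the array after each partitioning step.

Partition 1: pivot=16 at index 2 -> [6, 4, 16, 21, 38, 34, 36]
Partition 2: pivot=4 at index 0 -> [4, 6, 16, 21, 38, 34, 36]
Partition 3: pivot=36 at index 5 -> [4, 6, 16, 21, 34, 36, 38]
Partition 4: pivot=34 at index 4 -> [4, 6, 16, 21, 34, 36, 38]


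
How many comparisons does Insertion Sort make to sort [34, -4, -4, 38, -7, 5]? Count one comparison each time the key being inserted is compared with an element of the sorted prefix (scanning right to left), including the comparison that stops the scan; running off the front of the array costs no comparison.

Insert -4: 34 > -4 (shift), reached front = 1 comparison(s) -> [-4, 34, -4, 38, -7, 5]
Insert -4: 34 > -4 (shift), -4 <= -4 (stop) = 2 comparison(s) -> [-4, -4, 34, 38, -7, 5]
Insert 38: 34 <= 38 (stop) = 1 comparison(s) -> [-4, -4, 34, 38, -7, 5]
Insert -7: 38 > -7 (shift), 34 > -7 (shift), -4 > -7 (shift), -4 > -7 (shift), reached front = 4 comparison(s) -> [-7, -4, -4, 34, 38, 5]
Insert 5: 38 > 5 (shift), 34 > 5 (shift), -4 <= 5 (stop) = 3 comparison(s) -> [-7, -4, -4, 5, 34, 38]
Total comparisons: 1 + 2 + 1 + 4 + 3 = 11


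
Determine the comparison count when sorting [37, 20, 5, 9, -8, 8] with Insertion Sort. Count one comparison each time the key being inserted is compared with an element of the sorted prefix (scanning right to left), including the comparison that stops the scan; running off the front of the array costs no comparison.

Insert 20: 37 > 20 (shift), reached front = 1 comparison(s) -> [20, 37, 5, 9, -8, 8]
Insert 5: 37 > 5 (shift), 20 > 5 (shift), reached front = 2 comparison(s) -> [5, 20, 37, 9, -8, 8]
Insert 9: 37 > 9 (shift), 20 > 9 (shift), 5 <= 9 (stop) = 3 comparison(s) -> [5, 9, 20, 37, -8, 8]
Insert -8: 37 > -8 (shift), 20 > -8 (shift), 9 > -8 (shift), 5 > -8 (shift), reached front = 4 comparison(s) -> [-8, 5, 9, 20, 37, 8]
Insert 8: 37 > 8 (shift), 20 > 8 (shift), 9 > 8 (shift), 5 <= 8 (stop) = 4 comparison(s) -> [-8, 5, 8, 9, 20, 37]
Total comparisons: 1 + 2 + 3 + 4 + 4 = 14


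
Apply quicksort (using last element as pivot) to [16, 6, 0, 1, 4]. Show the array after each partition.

Partition 1: pivot=4 at index 2 -> [0, 1, 4, 6, 16]
Partition 2: pivot=1 at index 1 -> [0, 1, 4, 6, 16]
Partition 3: pivot=16 at index 4 -> [0, 1, 4, 6, 16]


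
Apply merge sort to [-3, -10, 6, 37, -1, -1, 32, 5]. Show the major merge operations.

Divide and conquer:
  Merge [-3] + [-10] -> [-10, -3]
  Merge [6] + [37] -> [6, 37]
  Merge [-10, -3] + [6, 37] -> [-10, -3, 6, 37]
  Merge [-1] + [-1] -> [-1, -1]
  Merge [32] + [5] -> [5, 32]
  Merge [-1, -1] + [5, 32] -> [-1, -1, 5, 32]
  Merge [-10, -3, 6, 37] + [-1, -1, 5, 32] -> [-10, -3, -1, -1, 5, 6, 32, 37]


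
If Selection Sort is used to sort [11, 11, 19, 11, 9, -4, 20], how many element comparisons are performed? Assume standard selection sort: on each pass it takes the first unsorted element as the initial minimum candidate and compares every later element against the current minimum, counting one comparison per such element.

Pass 1: scan indices 1..6 for the minimum = 6 comparison(s); min is -4, place at index 0 -> [-4, 11, 19, 11, 9, 11, 20]
Pass 2: scan indices 2..6 for the minimum = 5 comparison(s); min is 9, place at index 1 -> [-4, 9, 19, 11, 11, 11, 20]
Pass 3: scan indices 3..6 for the minimum = 4 comparison(s); min is 11, place at index 2 -> [-4, 9, 11, 19, 11, 11, 20]
Pass 4: scan indices 4..6 for the minimum = 3 comparison(s); min is 11, place at index 3 -> [-4, 9, 11, 11, 19, 11, 20]
Pass 5: scan indices 5..6 for the minimum = 2 comparison(s); min is 11, place at index 4 -> [-4, 9, 11, 11, 11, 19, 20]
Pass 6: scan indices 6..6 for the minimum = 1 comparison(s); min is 19, place at index 5 -> [-4, 9, 11, 11, 11, 19, 20]
Selection sort always scans the whole unsorted suffix, so the count is (n-1) + (n-2) + ... + 1 = n(n-1)/2 = 7*6/2 = 21 regardless of the input order.
Total comparisons: 6 + 5 + 4 + 3 + 2 + 1 = 21


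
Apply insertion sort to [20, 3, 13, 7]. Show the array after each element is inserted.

First element 20 is already 'sorted'
Insert 3: shifted 1 elements -> [3, 20, 13, 7]
Insert 13: shifted 1 elements -> [3, 13, 20, 7]
Insert 7: shifted 2 elements -> [3, 7, 13, 20]


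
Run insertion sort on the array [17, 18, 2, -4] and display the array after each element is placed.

First element 17 is already 'sorted'
Insert 18: shifted 0 elements -> [17, 18, 2, -4]
Insert 2: shifted 2 elements -> [2, 17, 18, -4]
Insert -4: shifted 3 elements -> [-4, 2, 17, 18]


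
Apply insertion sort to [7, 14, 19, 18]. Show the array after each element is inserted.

First element 7 is already 'sorted'
Insert 14: shifted 0 elements -> [7, 14, 19, 18]
Insert 19: shifted 0 elements -> [7, 14, 19, 18]
Insert 18: shifted 1 elements -> [7, 14, 18, 19]


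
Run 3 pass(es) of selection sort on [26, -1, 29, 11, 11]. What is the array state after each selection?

Pass 1: Select minimum -1 at index 1, swap -> [-1, 26, 29, 11, 11]
Pass 2: Select minimum 11 at index 3, swap -> [-1, 11, 29, 26, 11]
Pass 3: Select minimum 11 at index 4, swap -> [-1, 11, 11, 26, 29]


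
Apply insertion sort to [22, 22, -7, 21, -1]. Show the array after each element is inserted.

First element 22 is already 'sorted'
Insert 22: shifted 0 elements -> [22, 22, -7, 21, -1]
Insert -7: shifted 2 elements -> [-7, 22, 22, 21, -1]
Insert 21: shifted 2 elements -> [-7, 21, 22, 22, -1]
Insert -1: shifted 3 elements -> [-7, -1, 21, 22, 22]


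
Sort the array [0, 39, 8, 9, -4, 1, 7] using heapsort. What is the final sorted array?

Build heap: [39, 9, 8, 0, -4, 1, 7]
Extract 39: [9, 7, 8, 0, -4, 1, 39]
Extract 9: [8, 7, 1, 0, -4, 9, 39]
Extract 8: [7, 0, 1, -4, 8, 9, 39]
Extract 7: [1, 0, -4, 7, 8, 9, 39]
Extract 1: [0, -4, 1, 7, 8, 9, 39]
Extract 0: [-4, 0, 1, 7, 8, 9, 39]


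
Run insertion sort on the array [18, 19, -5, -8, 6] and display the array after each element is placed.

First element 18 is already 'sorted'
Insert 19: shifted 0 elements -> [18, 19, -5, -8, 6]
Insert -5: shifted 2 elements -> [-5, 18, 19, -8, 6]
Insert -8: shifted 3 elements -> [-8, -5, 18, 19, 6]
Insert 6: shifted 2 elements -> [-8, -5, 6, 18, 19]


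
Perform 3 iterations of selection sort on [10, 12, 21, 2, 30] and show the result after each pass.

Pass 1: Select minimum 2 at index 3, swap -> [2, 12, 21, 10, 30]
Pass 2: Select minimum 10 at index 3, swap -> [2, 10, 21, 12, 30]
Pass 3: Select minimum 12 at index 3, swap -> [2, 10, 12, 21, 30]


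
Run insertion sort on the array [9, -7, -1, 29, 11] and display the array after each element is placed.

First element 9 is already 'sorted'
Insert -7: shifted 1 elements -> [-7, 9, -1, 29, 11]
Insert -1: shifted 1 elements -> [-7, -1, 9, 29, 11]
Insert 29: shifted 0 elements -> [-7, -1, 9, 29, 11]
Insert 11: shifted 1 elements -> [-7, -1, 9, 11, 29]


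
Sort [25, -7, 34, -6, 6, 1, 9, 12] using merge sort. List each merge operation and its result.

Divide and conquer:
  Merge [25] + [-7] -> [-7, 25]
  Merge [34] + [-6] -> [-6, 34]
  Merge [-7, 25] + [-6, 34] -> [-7, -6, 25, 34]
  Merge [6] + [1] -> [1, 6]
  Merge [9] + [12] -> [9, 12]
  Merge [1, 6] + [9, 12] -> [1, 6, 9, 12]
  Merge [-7, -6, 25, 34] + [1, 6, 9, 12] -> [-7, -6, 1, 6, 9, 12, 25, 34]


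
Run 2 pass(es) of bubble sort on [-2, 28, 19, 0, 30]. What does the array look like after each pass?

After pass 1: [-2, 19, 0, 28, 30] (2 swaps)
After pass 2: [-2, 0, 19, 28, 30] (1 swaps)
Total swaps: 3


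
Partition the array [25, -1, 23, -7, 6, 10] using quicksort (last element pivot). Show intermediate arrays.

Partition 1: pivot=10 at index 3 -> [-1, -7, 6, 10, 23, 25]
Partition 2: pivot=6 at index 2 -> [-1, -7, 6, 10, 23, 25]
Partition 3: pivot=-7 at index 0 -> [-7, -1, 6, 10, 23, 25]
Partition 4: pivot=25 at index 5 -> [-7, -1, 6, 10, 23, 25]


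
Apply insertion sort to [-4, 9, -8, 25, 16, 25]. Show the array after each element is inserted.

First element -4 is already 'sorted'
Insert 9: shifted 0 elements -> [-4, 9, -8, 25, 16, 25]
Insert -8: shifted 2 elements -> [-8, -4, 9, 25, 16, 25]
Insert 25: shifted 0 elements -> [-8, -4, 9, 25, 16, 25]
Insert 16: shifted 1 elements -> [-8, -4, 9, 16, 25, 25]
Insert 25: shifted 0 elements -> [-8, -4, 9, 16, 25, 25]


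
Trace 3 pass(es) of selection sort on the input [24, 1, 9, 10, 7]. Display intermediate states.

Pass 1: Select minimum 1 at index 1, swap -> [1, 24, 9, 10, 7]
Pass 2: Select minimum 7 at index 4, swap -> [1, 7, 9, 10, 24]
Pass 3: Select minimum 9 at index 2, swap -> [1, 7, 9, 10, 24]


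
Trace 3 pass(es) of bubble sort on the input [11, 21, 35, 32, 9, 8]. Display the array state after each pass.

After pass 1: [11, 21, 32, 9, 8, 35] (3 swaps)
After pass 2: [11, 21, 9, 8, 32, 35] (2 swaps)
After pass 3: [11, 9, 8, 21, 32, 35] (2 swaps)
Total swaps: 7


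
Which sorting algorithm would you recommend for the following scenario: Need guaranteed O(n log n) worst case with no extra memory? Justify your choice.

Best choice: Heapsort
Reason: Heapsort is O(n log n) worst case and sorts in-place; quicksort can degrade to O(n^2)


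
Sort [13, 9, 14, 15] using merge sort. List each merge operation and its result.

Divide and conquer:
  Merge [13] + [9] -> [9, 13]
  Merge [14] + [15] -> [14, 15]
  Merge [9, 13] + [14, 15] -> [9, 13, 14, 15]


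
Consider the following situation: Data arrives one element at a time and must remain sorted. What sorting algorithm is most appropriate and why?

Best choice: Insertion sort
Reason: Insertion sort naturally handles online/streaming input by inserting each new element into sorted position


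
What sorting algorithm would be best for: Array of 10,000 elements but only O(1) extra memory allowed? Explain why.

Best choice: Heapsort
Reason: Heapsort rearranges the array in place using O(1) auxiliary space and still guarantees O(n log n) time; quicksort partitions in place but needs Theta(log n) stack space for recursion (O(n) in the worst case), and mergesort requires O(n) auxiliary space


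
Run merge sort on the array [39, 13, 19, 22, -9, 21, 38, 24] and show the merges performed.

Divide and conquer:
  Merge [39] + [13] -> [13, 39]
  Merge [19] + [22] -> [19, 22]
  Merge [13, 39] + [19, 22] -> [13, 19, 22, 39]
  Merge [-9] + [21] -> [-9, 21]
  Merge [38] + [24] -> [24, 38]
  Merge [-9, 21] + [24, 38] -> [-9, 21, 24, 38]
  Merge [13, 19, 22, 39] + [-9, 21, 24, 38] -> [-9, 13, 19, 21, 22, 24, 38, 39]


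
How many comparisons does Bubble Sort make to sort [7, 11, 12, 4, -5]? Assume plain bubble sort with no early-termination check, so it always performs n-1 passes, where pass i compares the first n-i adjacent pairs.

Pass 1: compare adjacent pairs (0,1)..(3,4) = 4 comparison(s), 2 swap(s) -> [7, 11, 4, -5, 12]
Pass 2: compare adjacent pairs (0,1)..(2,3) = 3 comparison(s), 2 swap(s) -> [7, 4, -5, 11, 12]
Pass 3: compare adjacent pairs (0,1)..(1,2) = 2 comparison(s), 2 swap(s) -> [4, -5, 7, 11, 12]
Pass 4: compare adjacent pairs (0,1)..(0,1) = 1 comparison(s), 1 swap(s) -> [-5, 4, 7, 11, 12]
Total comparisons: 4 + 3 + 2 + 1 = 10


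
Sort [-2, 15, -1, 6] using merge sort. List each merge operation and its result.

Divide and conquer:
  Merge [-2] + [15] -> [-2, 15]
  Merge [-1] + [6] -> [-1, 6]
  Merge [-2, 15] + [-1, 6] -> [-2, -1, 6, 15]


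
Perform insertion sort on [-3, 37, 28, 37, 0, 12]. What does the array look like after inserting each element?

First element -3 is already 'sorted'
Insert 37: shifted 0 elements -> [-3, 37, 28, 37, 0, 12]
Insert 28: shifted 1 elements -> [-3, 28, 37, 37, 0, 12]
Insert 37: shifted 0 elements -> [-3, 28, 37, 37, 0, 12]
Insert 0: shifted 3 elements -> [-3, 0, 28, 37, 37, 12]
Insert 12: shifted 3 elements -> [-3, 0, 12, 28, 37, 37]


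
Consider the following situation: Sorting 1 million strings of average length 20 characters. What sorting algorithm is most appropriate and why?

Best choice: MSD radix sort or Mergesort
Reason: MSD radix sort is a non-comparison sort that buckets the strings by successive character positions, running in time proportional to the total number of characters examined rather than O(n log n) string comparisons; mergesort is a stable O(n log n)-comparison alternative that works for arbitrary variable-length keys


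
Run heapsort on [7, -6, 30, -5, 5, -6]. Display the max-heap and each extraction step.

Build heap: [30, 5, 7, -5, -6, -6]
Extract 30: [7, 5, -6, -5, -6, 30]
Extract 7: [5, -5, -6, -6, 7, 30]
Extract 5: [-5, -6, -6, 5, 7, 30]
Extract -5: [-6, -6, -5, 5, 7, 30]
Extract -6: [-6, -6, -5, 5, 7, 30]


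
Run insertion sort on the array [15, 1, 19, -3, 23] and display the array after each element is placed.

First element 15 is already 'sorted'
Insert 1: shifted 1 elements -> [1, 15, 19, -3, 23]
Insert 19: shifted 0 elements -> [1, 15, 19, -3, 23]
Insert -3: shifted 3 elements -> [-3, 1, 15, 19, 23]
Insert 23: shifted 0 elements -> [-3, 1, 15, 19, 23]


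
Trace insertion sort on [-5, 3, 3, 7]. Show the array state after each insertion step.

First element -5 is already 'sorted'
Insert 3: shifted 0 elements -> [-5, 3, 3, 7]
Insert 3: shifted 0 elements -> [-5, 3, 3, 7]
Insert 7: shifted 0 elements -> [-5, 3, 3, 7]


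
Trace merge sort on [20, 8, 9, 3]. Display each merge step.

Divide and conquer:
  Merge [20] + [8] -> [8, 20]
  Merge [9] + [3] -> [3, 9]
  Merge [8, 20] + [3, 9] -> [3, 8, 9, 20]


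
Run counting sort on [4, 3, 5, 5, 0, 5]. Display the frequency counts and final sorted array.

Count array: [1, 0, 0, 1, 1, 3]
(count[i] = number of elements equal to i)
Cumulative count: [1, 1, 1, 2, 3, 6]
Sorted: [0, 3, 4, 5, 5, 5]


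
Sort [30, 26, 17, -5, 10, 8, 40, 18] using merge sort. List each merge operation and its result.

Divide and conquer:
  Merge [30] + [26] -> [26, 30]
  Merge [17] + [-5] -> [-5, 17]
  Merge [26, 30] + [-5, 17] -> [-5, 17, 26, 30]
  Merge [10] + [8] -> [8, 10]
  Merge [40] + [18] -> [18, 40]
  Merge [8, 10] + [18, 40] -> [8, 10, 18, 40]
  Merge [-5, 17, 26, 30] + [8, 10, 18, 40] -> [-5, 8, 10, 17, 18, 26, 30, 40]


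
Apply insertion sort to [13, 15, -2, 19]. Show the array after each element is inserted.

First element 13 is already 'sorted'
Insert 15: shifted 0 elements -> [13, 15, -2, 19]
Insert -2: shifted 2 elements -> [-2, 13, 15, 19]
Insert 19: shifted 0 elements -> [-2, 13, 15, 19]


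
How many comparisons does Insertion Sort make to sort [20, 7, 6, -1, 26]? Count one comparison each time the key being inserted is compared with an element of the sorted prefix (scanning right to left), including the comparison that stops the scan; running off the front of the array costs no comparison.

Insert 7: 20 > 7 (shift), reached front = 1 comparison(s) -> [7, 20, 6, -1, 26]
Insert 6: 20 > 6 (shift), 7 > 6 (shift), reached front = 2 comparison(s) -> [6, 7, 20, -1, 26]
Insert -1: 20 > -1 (shift), 7 > -1 (shift), 6 > -1 (shift), reached front = 3 comparison(s) -> [-1, 6, 7, 20, 26]
Insert 26: 20 <= 26 (stop) = 1 comparison(s) -> [-1, 6, 7, 20, 26]
Total comparisons: 1 + 2 + 3 + 1 = 7


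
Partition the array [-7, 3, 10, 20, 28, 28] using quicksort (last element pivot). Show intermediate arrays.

Partition 1: pivot=28 at index 5 -> [-7, 3, 10, 20, 28, 28]
Partition 2: pivot=28 at index 4 -> [-7, 3, 10, 20, 28, 28]
Partition 3: pivot=20 at index 3 -> [-7, 3, 10, 20, 28, 28]
Partition 4: pivot=10 at index 2 -> [-7, 3, 10, 20, 28, 28]
Partition 5: pivot=3 at index 1 -> [-7, 3, 10, 20, 28, 28]


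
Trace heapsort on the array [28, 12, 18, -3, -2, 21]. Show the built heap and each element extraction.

Build heap: [28, 12, 21, -3, -2, 18]
Extract 28: [21, 12, 18, -3, -2, 28]
Extract 21: [18, 12, -2, -3, 21, 28]
Extract 18: [12, -3, -2, 18, 21, 28]
Extract 12: [-2, -3, 12, 18, 21, 28]
Extract -2: [-3, -2, 12, 18, 21, 28]


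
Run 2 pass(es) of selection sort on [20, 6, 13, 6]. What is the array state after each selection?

Pass 1: Select minimum 6 at index 1, swap -> [6, 20, 13, 6]
Pass 2: Select minimum 6 at index 3, swap -> [6, 6, 13, 20]


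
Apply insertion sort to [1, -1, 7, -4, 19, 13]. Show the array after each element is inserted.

First element 1 is already 'sorted'
Insert -1: shifted 1 elements -> [-1, 1, 7, -4, 19, 13]
Insert 7: shifted 0 elements -> [-1, 1, 7, -4, 19, 13]
Insert -4: shifted 3 elements -> [-4, -1, 1, 7, 19, 13]
Insert 19: shifted 0 elements -> [-4, -1, 1, 7, 19, 13]
Insert 13: shifted 1 elements -> [-4, -1, 1, 7, 13, 19]


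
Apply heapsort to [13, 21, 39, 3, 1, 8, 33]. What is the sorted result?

Build heap: [39, 21, 33, 3, 1, 8, 13]
Extract 39: [33, 21, 13, 3, 1, 8, 39]
Extract 33: [21, 8, 13, 3, 1, 33, 39]
Extract 21: [13, 8, 1, 3, 21, 33, 39]
Extract 13: [8, 3, 1, 13, 21, 33, 39]
Extract 8: [3, 1, 8, 13, 21, 33, 39]
Extract 3: [1, 3, 8, 13, 21, 33, 39]


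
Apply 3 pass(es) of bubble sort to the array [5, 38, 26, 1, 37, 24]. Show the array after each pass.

After pass 1: [5, 26, 1, 37, 24, 38] (4 swaps)
After pass 2: [5, 1, 26, 24, 37, 38] (2 swaps)
After pass 3: [1, 5, 24, 26, 37, 38] (2 swaps)
Total swaps: 8


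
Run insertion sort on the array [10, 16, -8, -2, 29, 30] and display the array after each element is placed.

First element 10 is already 'sorted'
Insert 16: shifted 0 elements -> [10, 16, -8, -2, 29, 30]
Insert -8: shifted 2 elements -> [-8, 10, 16, -2, 29, 30]
Insert -2: shifted 2 elements -> [-8, -2, 10, 16, 29, 30]
Insert 29: shifted 0 elements -> [-8, -2, 10, 16, 29, 30]
Insert 30: shifted 0 elements -> [-8, -2, 10, 16, 29, 30]


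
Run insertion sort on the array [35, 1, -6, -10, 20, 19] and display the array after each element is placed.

First element 35 is already 'sorted'
Insert 1: shifted 1 elements -> [1, 35, -6, -10, 20, 19]
Insert -6: shifted 2 elements -> [-6, 1, 35, -10, 20, 19]
Insert -10: shifted 3 elements -> [-10, -6, 1, 35, 20, 19]
Insert 20: shifted 1 elements -> [-10, -6, 1, 20, 35, 19]
Insert 19: shifted 2 elements -> [-10, -6, 1, 19, 20, 35]


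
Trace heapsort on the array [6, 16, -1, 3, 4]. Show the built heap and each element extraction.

Build heap: [16, 6, -1, 3, 4]
Extract 16: [6, 4, -1, 3, 16]
Extract 6: [4, 3, -1, 6, 16]
Extract 4: [3, -1, 4, 6, 16]
Extract 3: [-1, 3, 4, 6, 16]


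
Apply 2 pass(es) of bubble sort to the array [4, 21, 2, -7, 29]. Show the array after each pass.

After pass 1: [4, 2, -7, 21, 29] (2 swaps)
After pass 2: [2, -7, 4, 21, 29] (2 swaps)
Total swaps: 4


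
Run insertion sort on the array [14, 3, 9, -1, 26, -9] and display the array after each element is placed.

First element 14 is already 'sorted'
Insert 3: shifted 1 elements -> [3, 14, 9, -1, 26, -9]
Insert 9: shifted 1 elements -> [3, 9, 14, -1, 26, -9]
Insert -1: shifted 3 elements -> [-1, 3, 9, 14, 26, -9]
Insert 26: shifted 0 elements -> [-1, 3, 9, 14, 26, -9]
Insert -9: shifted 5 elements -> [-9, -1, 3, 9, 14, 26]


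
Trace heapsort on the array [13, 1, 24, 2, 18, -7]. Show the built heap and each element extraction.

Build heap: [24, 18, 13, 2, 1, -7]
Extract 24: [18, 2, 13, -7, 1, 24]
Extract 18: [13, 2, 1, -7, 18, 24]
Extract 13: [2, -7, 1, 13, 18, 24]
Extract 2: [1, -7, 2, 13, 18, 24]
Extract 1: [-7, 1, 2, 13, 18, 24]


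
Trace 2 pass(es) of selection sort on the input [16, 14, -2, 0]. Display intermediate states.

Pass 1: Select minimum -2 at index 2, swap -> [-2, 14, 16, 0]
Pass 2: Select minimum 0 at index 3, swap -> [-2, 0, 16, 14]


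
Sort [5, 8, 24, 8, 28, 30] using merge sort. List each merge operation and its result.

Divide and conquer:
  Merge [8] + [24] -> [8, 24]
  Merge [5] + [8, 24] -> [5, 8, 24]
  Merge [28] + [30] -> [28, 30]
  Merge [8] + [28, 30] -> [8, 28, 30]
  Merge [5, 8, 24] + [8, 28, 30] -> [5, 8, 8, 24, 28, 30]


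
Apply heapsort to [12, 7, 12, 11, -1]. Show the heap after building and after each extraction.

Build heap: [12, 11, 12, 7, -1]
Extract 12: [12, 11, -1, 7, 12]
Extract 12: [11, 7, -1, 12, 12]
Extract 11: [7, -1, 11, 12, 12]
Extract 7: [-1, 7, 11, 12, 12]


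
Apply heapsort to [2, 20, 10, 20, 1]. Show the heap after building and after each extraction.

Build heap: [20, 20, 10, 2, 1]
Extract 20: [20, 2, 10, 1, 20]
Extract 20: [10, 2, 1, 20, 20]
Extract 10: [2, 1, 10, 20, 20]
Extract 2: [1, 2, 10, 20, 20]


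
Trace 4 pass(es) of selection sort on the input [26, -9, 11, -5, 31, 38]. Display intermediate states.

Pass 1: Select minimum -9 at index 1, swap -> [-9, 26, 11, -5, 31, 38]
Pass 2: Select minimum -5 at index 3, swap -> [-9, -5, 11, 26, 31, 38]
Pass 3: Select minimum 11 at index 2, swap -> [-9, -5, 11, 26, 31, 38]
Pass 4: Select minimum 26 at index 3, swap -> [-9, -5, 11, 26, 31, 38]


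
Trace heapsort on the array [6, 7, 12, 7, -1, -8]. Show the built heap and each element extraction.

Build heap: [12, 7, 6, 7, -1, -8]
Extract 12: [7, 7, 6, -8, -1, 12]
Extract 7: [7, -1, 6, -8, 7, 12]
Extract 7: [6, -1, -8, 7, 7, 12]
Extract 6: [-1, -8, 6, 7, 7, 12]
Extract -1: [-8, -1, 6, 7, 7, 12]


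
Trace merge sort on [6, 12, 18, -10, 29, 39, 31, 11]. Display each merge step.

Divide and conquer:
  Merge [6] + [12] -> [6, 12]
  Merge [18] + [-10] -> [-10, 18]
  Merge [6, 12] + [-10, 18] -> [-10, 6, 12, 18]
  Merge [29] + [39] -> [29, 39]
  Merge [31] + [11] -> [11, 31]
  Merge [29, 39] + [11, 31] -> [11, 29, 31, 39]
  Merge [-10, 6, 12, 18] + [11, 29, 31, 39] -> [-10, 6, 11, 12, 18, 29, 31, 39]


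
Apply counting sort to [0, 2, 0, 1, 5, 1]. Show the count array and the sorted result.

Count array: [2, 2, 1, 0, 0, 1]
(count[i] = number of elements equal to i)
Cumulative count: [2, 4, 5, 5, 5, 6]
Sorted: [0, 0, 1, 1, 2, 5]


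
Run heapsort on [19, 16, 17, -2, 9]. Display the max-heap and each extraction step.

Build heap: [19, 16, 17, -2, 9]
Extract 19: [17, 16, 9, -2, 19]
Extract 17: [16, -2, 9, 17, 19]
Extract 16: [9, -2, 16, 17, 19]
Extract 9: [-2, 9, 16, 17, 19]


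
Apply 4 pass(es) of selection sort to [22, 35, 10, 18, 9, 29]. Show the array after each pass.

Pass 1: Select minimum 9 at index 4, swap -> [9, 35, 10, 18, 22, 29]
Pass 2: Select minimum 10 at index 2, swap -> [9, 10, 35, 18, 22, 29]
Pass 3: Select minimum 18 at index 3, swap -> [9, 10, 18, 35, 22, 29]
Pass 4: Select minimum 22 at index 4, swap -> [9, 10, 18, 22, 35, 29]


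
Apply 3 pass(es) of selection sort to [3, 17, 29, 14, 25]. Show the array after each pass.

Pass 1: Select minimum 3 at index 0, swap -> [3, 17, 29, 14, 25]
Pass 2: Select minimum 14 at index 3, swap -> [3, 14, 29, 17, 25]
Pass 3: Select minimum 17 at index 3, swap -> [3, 14, 17, 29, 25]


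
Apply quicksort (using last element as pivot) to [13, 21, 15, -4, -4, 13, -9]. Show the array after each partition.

Partition 1: pivot=-9 at index 0 -> [-9, 21, 15, -4, -4, 13, 13]
Partition 2: pivot=13 at index 4 -> [-9, -4, -4, 13, 13, 21, 15]
Partition 3: pivot=13 at index 3 -> [-9, -4, -4, 13, 13, 21, 15]
Partition 4: pivot=-4 at index 2 -> [-9, -4, -4, 13, 13, 21, 15]
Partition 5: pivot=15 at index 5 -> [-9, -4, -4, 13, 13, 15, 21]


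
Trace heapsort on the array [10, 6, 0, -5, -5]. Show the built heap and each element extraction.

Build heap: [10, 6, 0, -5, -5]
Extract 10: [6, -5, 0, -5, 10]
Extract 6: [0, -5, -5, 6, 10]
Extract 0: [-5, -5, 0, 6, 10]
Extract -5: [-5, -5, 0, 6, 10]


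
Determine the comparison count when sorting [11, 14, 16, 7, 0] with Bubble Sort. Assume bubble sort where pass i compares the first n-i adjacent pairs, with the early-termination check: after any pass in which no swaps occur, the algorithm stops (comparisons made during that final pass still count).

Pass 1: compare adjacent pairs (0,1)..(3,4) = 4 comparison(s), 2 swap(s) -> [11, 14, 7, 0, 16]
Pass 2: compare adjacent pairs (0,1)..(2,3) = 3 comparison(s), 2 swap(s) -> [11, 7, 0, 14, 16]
Pass 3: compare adjacent pairs (0,1)..(1,2) = 2 comparison(s), 2 swap(s) -> [7, 0, 11, 14, 16]
Pass 4: compare adjacent pairs (0,1)..(0,1) = 1 comparison(s), 1 swap(s) -> [0, 7, 11, 14, 16]
Every pass made at least one swap, so all n-1 passes run.
Total comparisons: 4 + 3 + 2 + 1 = 10


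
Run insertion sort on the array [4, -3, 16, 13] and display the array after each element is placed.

First element 4 is already 'sorted'
Insert -3: shifted 1 elements -> [-3, 4, 16, 13]
Insert 16: shifted 0 elements -> [-3, 4, 16, 13]
Insert 13: shifted 1 elements -> [-3, 4, 13, 16]


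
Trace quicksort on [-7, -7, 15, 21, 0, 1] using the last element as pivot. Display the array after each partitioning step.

Partition 1: pivot=1 at index 3 -> [-7, -7, 0, 1, 15, 21]
Partition 2: pivot=0 at index 2 -> [-7, -7, 0, 1, 15, 21]
Partition 3: pivot=-7 at index 1 -> [-7, -7, 0, 1, 15, 21]
Partition 4: pivot=21 at index 5 -> [-7, -7, 0, 1, 15, 21]


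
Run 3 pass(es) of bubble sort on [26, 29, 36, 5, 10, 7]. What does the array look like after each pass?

After pass 1: [26, 29, 5, 10, 7, 36] (3 swaps)
After pass 2: [26, 5, 10, 7, 29, 36] (3 swaps)
After pass 3: [5, 10, 7, 26, 29, 36] (3 swaps)
Total swaps: 9


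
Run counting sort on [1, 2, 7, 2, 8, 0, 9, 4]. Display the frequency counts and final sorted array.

Count array: [1, 1, 2, 0, 1, 0, 0, 1, 1, 1]
(count[i] = number of elements equal to i)
Cumulative count: [1, 2, 4, 4, 5, 5, 5, 6, 7, 8]
Sorted: [0, 1, 2, 2, 4, 7, 8, 9]


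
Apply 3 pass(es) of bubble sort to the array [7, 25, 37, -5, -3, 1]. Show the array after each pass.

After pass 1: [7, 25, -5, -3, 1, 37] (3 swaps)
After pass 2: [7, -5, -3, 1, 25, 37] (3 swaps)
After pass 3: [-5, -3, 1, 7, 25, 37] (3 swaps)
Total swaps: 9


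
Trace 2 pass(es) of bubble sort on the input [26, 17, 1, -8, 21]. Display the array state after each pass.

After pass 1: [17, 1, -8, 21, 26] (4 swaps)
After pass 2: [1, -8, 17, 21, 26] (2 swaps)
Total swaps: 6


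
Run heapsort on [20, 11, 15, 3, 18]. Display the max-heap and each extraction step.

Build heap: [20, 18, 15, 3, 11]
Extract 20: [18, 11, 15, 3, 20]
Extract 18: [15, 11, 3, 18, 20]
Extract 15: [11, 3, 15, 18, 20]
Extract 11: [3, 11, 15, 18, 20]


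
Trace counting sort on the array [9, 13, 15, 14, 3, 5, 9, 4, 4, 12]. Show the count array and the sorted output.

Count array: [0, 0, 0, 1, 2, 1, 0, 0, 0, 2, 0, 0, 1, 1, 1, 1]
(count[i] = number of elements equal to i)
Cumulative count: [0, 0, 0, 1, 3, 4, 4, 4, 4, 6, 6, 6, 7, 8, 9, 10]
Sorted: [3, 4, 4, 5, 9, 9, 12, 13, 14, 15]


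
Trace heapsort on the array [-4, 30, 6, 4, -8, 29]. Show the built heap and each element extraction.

Build heap: [30, 4, 29, -4, -8, 6]
Extract 30: [29, 4, 6, -4, -8, 30]
Extract 29: [6, 4, -8, -4, 29, 30]
Extract 6: [4, -4, -8, 6, 29, 30]
Extract 4: [-4, -8, 4, 6, 29, 30]
Extract -4: [-8, -4, 4, 6, 29, 30]


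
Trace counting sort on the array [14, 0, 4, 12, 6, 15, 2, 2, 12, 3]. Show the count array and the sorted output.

Count array: [1, 0, 2, 1, 1, 0, 1, 0, 0, 0, 0, 0, 2, 0, 1, 1]
(count[i] = number of elements equal to i)
Cumulative count: [1, 1, 3, 4, 5, 5, 6, 6, 6, 6, 6, 6, 8, 8, 9, 10]
Sorted: [0, 2, 2, 3, 4, 6, 12, 12, 14, 15]


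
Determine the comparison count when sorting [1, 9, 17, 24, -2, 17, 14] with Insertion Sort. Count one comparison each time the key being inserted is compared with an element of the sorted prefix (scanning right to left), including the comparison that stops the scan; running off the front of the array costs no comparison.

Insert 9: 1 <= 9 (stop) = 1 comparison(s) -> [1, 9, 17, 24, -2, 17, 14]
Insert 17: 9 <= 17 (stop) = 1 comparison(s) -> [1, 9, 17, 24, -2, 17, 14]
Insert 24: 17 <= 24 (stop) = 1 comparison(s) -> [1, 9, 17, 24, -2, 17, 14]
Insert -2: 24 > -2 (shift), 17 > -2 (shift), 9 > -2 (shift), 1 > -2 (shift), reached front = 4 comparison(s) -> [-2, 1, 9, 17, 24, 17, 14]
Insert 17: 24 > 17 (shift), 17 <= 17 (stop) = 2 comparison(s) -> [-2, 1, 9, 17, 17, 24, 14]
Insert 14: 24 > 14 (shift), 17 > 14 (shift), 17 > 14 (shift), 9 <= 14 (stop) = 4 comparison(s) -> [-2, 1, 9, 14, 17, 17, 24]
Total comparisons: 1 + 1 + 1 + 4 + 2 + 4 = 13


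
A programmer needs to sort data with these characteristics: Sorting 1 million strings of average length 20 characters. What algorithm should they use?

Best choice: MSD radix sort or Mergesort
Reason: MSD radix sort is a non-comparison sort that buckets the strings by successive character positions, running in time proportional to the total number of characters examined rather than O(n log n) string comparisons; mergesort is a stable O(n log n)-comparison alternative that works for arbitrary variable-length keys


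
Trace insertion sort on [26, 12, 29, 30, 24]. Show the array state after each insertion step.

First element 26 is already 'sorted'
Insert 12: shifted 1 elements -> [12, 26, 29, 30, 24]
Insert 29: shifted 0 elements -> [12, 26, 29, 30, 24]
Insert 30: shifted 0 elements -> [12, 26, 29, 30, 24]
Insert 24: shifted 3 elements -> [12, 24, 26, 29, 30]


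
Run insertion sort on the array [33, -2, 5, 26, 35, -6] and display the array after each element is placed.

First element 33 is already 'sorted'
Insert -2: shifted 1 elements -> [-2, 33, 5, 26, 35, -6]
Insert 5: shifted 1 elements -> [-2, 5, 33, 26, 35, -6]
Insert 26: shifted 1 elements -> [-2, 5, 26, 33, 35, -6]
Insert 35: shifted 0 elements -> [-2, 5, 26, 33, 35, -6]
Insert -6: shifted 5 elements -> [-6, -2, 5, 26, 33, 35]


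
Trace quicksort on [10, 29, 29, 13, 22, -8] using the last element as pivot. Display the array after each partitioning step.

Partition 1: pivot=-8 at index 0 -> [-8, 29, 29, 13, 22, 10]
Partition 2: pivot=10 at index 1 -> [-8, 10, 29, 13, 22, 29]
Partition 3: pivot=29 at index 5 -> [-8, 10, 29, 13, 22, 29]
Partition 4: pivot=22 at index 3 -> [-8, 10, 13, 22, 29, 29]


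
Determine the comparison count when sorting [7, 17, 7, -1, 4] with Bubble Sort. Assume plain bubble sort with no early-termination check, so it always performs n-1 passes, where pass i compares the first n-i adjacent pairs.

Pass 1: compare adjacent pairs (0,1)..(3,4) = 4 comparison(s), 3 swap(s) -> [7, 7, -1, 4, 17]
Pass 2: compare adjacent pairs (0,1)..(2,3) = 3 comparison(s), 2 swap(s) -> [7, -1, 4, 7, 17]
Pass 3: compare adjacent pairs (0,1)..(1,2) = 2 comparison(s), 2 swap(s) -> [-1, 4, 7, 7, 17]
Pass 4: compare adjacent pairs (0,1)..(0,1) = 1 comparison(s), 0 swap(s) -> [-1, 4, 7, 7, 17]
Total comparisons: 4 + 3 + 2 + 1 = 10


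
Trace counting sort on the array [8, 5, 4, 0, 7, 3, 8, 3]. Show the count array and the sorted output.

Count array: [1, 0, 0, 2, 1, 1, 0, 1, 2]
(count[i] = number of elements equal to i)
Cumulative count: [1, 1, 1, 3, 4, 5, 5, 6, 8]
Sorted: [0, 3, 3, 4, 5, 7, 8, 8]


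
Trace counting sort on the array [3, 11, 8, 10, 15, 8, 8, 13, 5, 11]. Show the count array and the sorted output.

Count array: [0, 0, 0, 1, 0, 1, 0, 0, 3, 0, 1, 2, 0, 1, 0, 1]
(count[i] = number of elements equal to i)
Cumulative count: [0, 0, 0, 1, 1, 2, 2, 2, 5, 5, 6, 8, 8, 9, 9, 10]
Sorted: [3, 5, 8, 8, 8, 10, 11, 11, 13, 15]


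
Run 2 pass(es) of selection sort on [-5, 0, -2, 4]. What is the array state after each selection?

Pass 1: Select minimum -5 at index 0, swap -> [-5, 0, -2, 4]
Pass 2: Select minimum -2 at index 2, swap -> [-5, -2, 0, 4]


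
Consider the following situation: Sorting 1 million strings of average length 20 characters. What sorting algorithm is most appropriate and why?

Best choice: MSD radix sort or Mergesort
Reason: MSD radix sort is a non-comparison sort that buckets the strings by successive character positions, running in time proportional to the total number of characters examined rather than O(n log n) string comparisons; mergesort is a stable O(n log n)-comparison alternative that works for arbitrary variable-length keys


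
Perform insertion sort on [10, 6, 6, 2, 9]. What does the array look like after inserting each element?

First element 10 is already 'sorted'
Insert 6: shifted 1 elements -> [6, 10, 6, 2, 9]
Insert 6: shifted 1 elements -> [6, 6, 10, 2, 9]
Insert 2: shifted 3 elements -> [2, 6, 6, 10, 9]
Insert 9: shifted 1 elements -> [2, 6, 6, 9, 10]


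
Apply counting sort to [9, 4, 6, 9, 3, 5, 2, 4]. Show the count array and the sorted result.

Count array: [0, 0, 1, 1, 2, 1, 1, 0, 0, 2]
(count[i] = number of elements equal to i)
Cumulative count: [0, 0, 1, 2, 4, 5, 6, 6, 6, 8]
Sorted: [2, 3, 4, 4, 5, 6, 9, 9]


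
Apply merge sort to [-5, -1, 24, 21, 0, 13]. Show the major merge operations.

Divide and conquer:
  Merge [-1] + [24] -> [-1, 24]
  Merge [-5] + [-1, 24] -> [-5, -1, 24]
  Merge [0] + [13] -> [0, 13]
  Merge [21] + [0, 13] -> [0, 13, 21]
  Merge [-5, -1, 24] + [0, 13, 21] -> [-5, -1, 0, 13, 21, 24]


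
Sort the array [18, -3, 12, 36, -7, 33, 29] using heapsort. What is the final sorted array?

Build heap: [36, 18, 33, -3, -7, 12, 29]
Extract 36: [33, 18, 29, -3, -7, 12, 36]
Extract 33: [29, 18, 12, -3, -7, 33, 36]
Extract 29: [18, -3, 12, -7, 29, 33, 36]
Extract 18: [12, -3, -7, 18, 29, 33, 36]
Extract 12: [-3, -7, 12, 18, 29, 33, 36]
Extract -3: [-7, -3, 12, 18, 29, 33, 36]


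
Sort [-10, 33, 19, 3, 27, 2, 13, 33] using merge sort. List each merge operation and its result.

Divide and conquer:
  Merge [-10] + [33] -> [-10, 33]
  Merge [19] + [3] -> [3, 19]
  Merge [-10, 33] + [3, 19] -> [-10, 3, 19, 33]
  Merge [27] + [2] -> [2, 27]
  Merge [13] + [33] -> [13, 33]
  Merge [2, 27] + [13, 33] -> [2, 13, 27, 33]
  Merge [-10, 3, 19, 33] + [2, 13, 27, 33] -> [-10, 2, 3, 13, 19, 27, 33, 33]


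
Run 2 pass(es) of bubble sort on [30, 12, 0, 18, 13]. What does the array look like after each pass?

After pass 1: [12, 0, 18, 13, 30] (4 swaps)
After pass 2: [0, 12, 13, 18, 30] (2 swaps)
Total swaps: 6


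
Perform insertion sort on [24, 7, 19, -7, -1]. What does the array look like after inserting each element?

First element 24 is already 'sorted'
Insert 7: shifted 1 elements -> [7, 24, 19, -7, -1]
Insert 19: shifted 1 elements -> [7, 19, 24, -7, -1]
Insert -7: shifted 3 elements -> [-7, 7, 19, 24, -1]
Insert -1: shifted 3 elements -> [-7, -1, 7, 19, 24]


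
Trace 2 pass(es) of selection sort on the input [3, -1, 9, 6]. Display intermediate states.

Pass 1: Select minimum -1 at index 1, swap -> [-1, 3, 9, 6]
Pass 2: Select minimum 3 at index 1, swap -> [-1, 3, 9, 6]


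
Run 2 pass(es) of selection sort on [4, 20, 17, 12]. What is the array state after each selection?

Pass 1: Select minimum 4 at index 0, swap -> [4, 20, 17, 12]
Pass 2: Select minimum 12 at index 3, swap -> [4, 12, 17, 20]


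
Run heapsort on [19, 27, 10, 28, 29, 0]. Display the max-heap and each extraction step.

Build heap: [29, 28, 10, 19, 27, 0]
Extract 29: [28, 27, 10, 19, 0, 29]
Extract 28: [27, 19, 10, 0, 28, 29]
Extract 27: [19, 0, 10, 27, 28, 29]
Extract 19: [10, 0, 19, 27, 28, 29]
Extract 10: [0, 10, 19, 27, 28, 29]


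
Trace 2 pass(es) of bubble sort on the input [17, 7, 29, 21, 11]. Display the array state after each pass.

After pass 1: [7, 17, 21, 11, 29] (3 swaps)
After pass 2: [7, 17, 11, 21, 29] (1 swaps)
Total swaps: 4


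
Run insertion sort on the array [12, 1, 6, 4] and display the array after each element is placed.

First element 12 is already 'sorted'
Insert 1: shifted 1 elements -> [1, 12, 6, 4]
Insert 6: shifted 1 elements -> [1, 6, 12, 4]
Insert 4: shifted 2 elements -> [1, 4, 6, 12]


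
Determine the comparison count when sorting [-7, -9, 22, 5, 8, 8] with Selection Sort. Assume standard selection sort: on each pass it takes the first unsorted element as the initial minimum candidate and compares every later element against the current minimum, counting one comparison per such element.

Pass 1: scan indices 1..5 for the minimum = 5 comparison(s); min is -9, place at index 0 -> [-9, -7, 22, 5, 8, 8]
Pass 2: scan indices 2..5 for the minimum = 4 comparison(s); min is -7, place at index 1 -> [-9, -7, 22, 5, 8, 8]
Pass 3: scan indices 3..5 for the minimum = 3 comparison(s); min is 5, place at index 2 -> [-9, -7, 5, 22, 8, 8]
Pass 4: scan indices 4..5 for the minimum = 2 comparison(s); min is 8, place at index 3 -> [-9, -7, 5, 8, 22, 8]
Pass 5: scan indices 5..5 for the minimum = 1 comparison(s); min is 8, place at index 4 -> [-9, -7, 5, 8, 8, 22]
Selection sort always scans the whole unsorted suffix, so the count is (n-1) + (n-2) + ... + 1 = n(n-1)/2 = 6*5/2 = 15 regardless of the input order.
Total comparisons: 5 + 4 + 3 + 2 + 1 = 15


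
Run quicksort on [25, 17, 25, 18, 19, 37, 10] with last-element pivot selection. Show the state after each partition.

Partition 1: pivot=10 at index 0 -> [10, 17, 25, 18, 19, 37, 25]
Partition 2: pivot=25 at index 5 -> [10, 17, 25, 18, 19, 25, 37]
Partition 3: pivot=19 at index 3 -> [10, 17, 18, 19, 25, 25, 37]
Partition 4: pivot=18 at index 2 -> [10, 17, 18, 19, 25, 25, 37]


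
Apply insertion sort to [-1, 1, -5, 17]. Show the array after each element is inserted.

First element -1 is already 'sorted'
Insert 1: shifted 0 elements -> [-1, 1, -5, 17]
Insert -5: shifted 2 elements -> [-5, -1, 1, 17]
Insert 17: shifted 0 elements -> [-5, -1, 1, 17]


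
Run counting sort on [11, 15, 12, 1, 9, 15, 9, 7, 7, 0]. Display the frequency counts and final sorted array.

Count array: [1, 1, 0, 0, 0, 0, 0, 2, 0, 2, 0, 1, 1, 0, 0, 2]
(count[i] = number of elements equal to i)
Cumulative count: [1, 2, 2, 2, 2, 2, 2, 4, 4, 6, 6, 7, 8, 8, 8, 10]
Sorted: [0, 1, 7, 7, 9, 9, 11, 12, 15, 15]


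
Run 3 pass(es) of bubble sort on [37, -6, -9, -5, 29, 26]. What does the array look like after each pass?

After pass 1: [-6, -9, -5, 29, 26, 37] (5 swaps)
After pass 2: [-9, -6, -5, 26, 29, 37] (2 swaps)
After pass 3: [-9, -6, -5, 26, 29, 37] (0 swaps)
Total swaps: 7


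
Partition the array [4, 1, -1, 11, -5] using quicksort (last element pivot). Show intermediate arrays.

Partition 1: pivot=-5 at index 0 -> [-5, 1, -1, 11, 4]
Partition 2: pivot=4 at index 3 -> [-5, 1, -1, 4, 11]
Partition 3: pivot=-1 at index 1 -> [-5, -1, 1, 4, 11]


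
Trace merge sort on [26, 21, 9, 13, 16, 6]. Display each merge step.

Divide and conquer:
  Merge [21] + [9] -> [9, 21]
  Merge [26] + [9, 21] -> [9, 21, 26]
  Merge [16] + [6] -> [6, 16]
  Merge [13] + [6, 16] -> [6, 13, 16]
  Merge [9, 21, 26] + [6, 13, 16] -> [6, 9, 13, 16, 21, 26]


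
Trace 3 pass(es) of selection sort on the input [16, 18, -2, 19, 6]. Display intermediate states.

Pass 1: Select minimum -2 at index 2, swap -> [-2, 18, 16, 19, 6]
Pass 2: Select minimum 6 at index 4, swap -> [-2, 6, 16, 19, 18]
Pass 3: Select minimum 16 at index 2, swap -> [-2, 6, 16, 19, 18]


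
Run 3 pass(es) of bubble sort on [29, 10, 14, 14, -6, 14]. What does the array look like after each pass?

After pass 1: [10, 14, 14, -6, 14, 29] (5 swaps)
After pass 2: [10, 14, -6, 14, 14, 29] (1 swaps)
After pass 3: [10, -6, 14, 14, 14, 29] (1 swaps)
Total swaps: 7


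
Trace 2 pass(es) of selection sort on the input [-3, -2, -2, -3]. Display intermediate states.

Pass 1: Select minimum -3 at index 0, swap -> [-3, -2, -2, -3]
Pass 2: Select minimum -3 at index 3, swap -> [-3, -3, -2, -2]


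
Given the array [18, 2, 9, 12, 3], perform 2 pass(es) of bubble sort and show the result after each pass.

After pass 1: [2, 9, 12, 3, 18] (4 swaps)
After pass 2: [2, 9, 3, 12, 18] (1 swaps)
Total swaps: 5


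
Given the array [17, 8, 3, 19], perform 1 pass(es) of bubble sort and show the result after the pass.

After pass 1: [8, 3, 17, 19] (2 swaps)
Total swaps: 2


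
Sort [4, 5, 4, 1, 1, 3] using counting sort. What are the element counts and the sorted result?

Count array: [0, 2, 0, 1, 2, 1]
(count[i] = number of elements equal to i)
Cumulative count: [0, 2, 2, 3, 5, 6]
Sorted: [1, 1, 3, 4, 4, 5]
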